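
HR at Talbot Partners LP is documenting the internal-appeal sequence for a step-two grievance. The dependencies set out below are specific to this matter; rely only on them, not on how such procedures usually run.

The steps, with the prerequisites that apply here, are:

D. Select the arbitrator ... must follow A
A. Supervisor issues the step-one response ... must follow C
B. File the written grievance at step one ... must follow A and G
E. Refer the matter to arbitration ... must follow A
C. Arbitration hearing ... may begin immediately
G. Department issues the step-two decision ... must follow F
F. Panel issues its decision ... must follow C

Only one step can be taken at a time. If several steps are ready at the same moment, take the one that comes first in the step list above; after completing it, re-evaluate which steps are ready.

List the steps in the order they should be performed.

C is the only step with nothing outstanding, so it goes first.
A and F are both available; A is listed earlier → A.
D, E and F are all available; D is listed earlier → D.
Ready: E and F. E is listed earlier → E.
Next only F has its prerequisites met → F.
Next only G has its prerequisites met → G.
B needed A and G, now all done → B.

C A D E F G B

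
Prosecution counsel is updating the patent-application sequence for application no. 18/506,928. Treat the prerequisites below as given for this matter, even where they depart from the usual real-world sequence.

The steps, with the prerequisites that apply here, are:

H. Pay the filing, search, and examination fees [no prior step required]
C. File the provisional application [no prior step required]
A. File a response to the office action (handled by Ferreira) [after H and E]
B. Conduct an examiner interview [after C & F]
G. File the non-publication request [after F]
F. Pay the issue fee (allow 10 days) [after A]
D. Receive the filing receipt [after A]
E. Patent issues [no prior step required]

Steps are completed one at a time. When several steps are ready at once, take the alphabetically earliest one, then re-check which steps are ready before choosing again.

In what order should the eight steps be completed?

C E H A D F B G

C, E and H have no prerequisites; C has the earlier label, so C is first.
Ready: E and H. E has the earlier label → E.
H is the only step now ready → H.
A needed E and H, now all done → A.
Ready: D and F. D has the earlier label → D.
F needed A, now all done → F.
Ready: B and G. B has the earlier label → B.
G is the only step now ready → G.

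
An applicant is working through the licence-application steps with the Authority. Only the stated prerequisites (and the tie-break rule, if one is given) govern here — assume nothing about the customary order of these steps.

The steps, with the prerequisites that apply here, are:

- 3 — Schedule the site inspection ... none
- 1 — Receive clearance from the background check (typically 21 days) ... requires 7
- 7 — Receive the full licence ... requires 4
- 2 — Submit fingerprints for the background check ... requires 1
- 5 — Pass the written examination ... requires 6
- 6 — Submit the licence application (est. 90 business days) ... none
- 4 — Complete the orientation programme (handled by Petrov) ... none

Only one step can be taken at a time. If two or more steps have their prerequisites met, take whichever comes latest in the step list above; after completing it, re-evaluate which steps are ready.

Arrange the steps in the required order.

4 6 5 7 1 2 3

Nothing is required for 4, 6 and 3. 4 is listed later → 4 first.
Now 6, 7 and 3 have their prerequisites met. 6 is listed later, so 6 next.
5, 7 and 3 are all available; 5 is listed later → 5.
Now 7 and 3 have their prerequisites met. 7 is listed later, so 7 next.
Now 1 and 3 have their prerequisites met. 1 is listed later, so 1 next.
2 and 3 are both available; 2 is listed later → 2.
Next only 3 has its prerequisites met → 3.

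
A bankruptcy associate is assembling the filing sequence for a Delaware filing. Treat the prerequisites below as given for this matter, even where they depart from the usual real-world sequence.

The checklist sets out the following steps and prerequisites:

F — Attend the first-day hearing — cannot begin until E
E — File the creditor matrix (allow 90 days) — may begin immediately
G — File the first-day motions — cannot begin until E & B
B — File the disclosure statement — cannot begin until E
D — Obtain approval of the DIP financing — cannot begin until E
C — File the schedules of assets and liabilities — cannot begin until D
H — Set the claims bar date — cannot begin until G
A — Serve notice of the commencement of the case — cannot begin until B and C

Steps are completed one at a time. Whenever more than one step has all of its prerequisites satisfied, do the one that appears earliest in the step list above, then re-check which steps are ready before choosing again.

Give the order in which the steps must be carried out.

E, F, B, G, D, C, H, A

E is the only step with nothing outstanding, so it goes first.
F, B and D are all available; F is listed earlier → F.
Now B and D have their prerequisites met. B is listed earlier, so B next.
G now also ready, so the ready set is {G, D}; G is listed earlier → G.
Ready: D and H. D is listed earlier → D.
C now also ready, so the ready set is {C, H}; C is listed earlier → C.
A now also ready, so the ready set is {H, A}; H is listed earlier → H.
That leaves A as the only ready step → A.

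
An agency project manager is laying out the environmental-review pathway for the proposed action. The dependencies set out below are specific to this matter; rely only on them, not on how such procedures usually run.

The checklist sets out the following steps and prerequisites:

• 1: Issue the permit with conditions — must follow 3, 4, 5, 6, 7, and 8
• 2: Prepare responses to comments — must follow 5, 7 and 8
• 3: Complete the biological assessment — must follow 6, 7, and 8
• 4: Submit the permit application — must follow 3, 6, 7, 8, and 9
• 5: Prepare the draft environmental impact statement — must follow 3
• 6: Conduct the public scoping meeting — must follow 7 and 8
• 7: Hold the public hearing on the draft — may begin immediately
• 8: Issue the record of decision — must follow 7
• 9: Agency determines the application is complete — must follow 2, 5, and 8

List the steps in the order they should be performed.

7 has no prerequisites → 7 first.
That leaves 8 as the only ready step → 8.
Next only 6 has its prerequisites met → 6.
3 needed 6, 7 and 8, now all done → 3.
That leaves 5 as the only ready step → 5.
Next only 2 has its prerequisites met → 2.
9 needed 2, 5 and 8, now all done → 9.
Next only 4 has its prerequisites met → 4.
1 is the only step now ready → 1.

7, 8, 6, 3, 5, 2, 9, 4, 1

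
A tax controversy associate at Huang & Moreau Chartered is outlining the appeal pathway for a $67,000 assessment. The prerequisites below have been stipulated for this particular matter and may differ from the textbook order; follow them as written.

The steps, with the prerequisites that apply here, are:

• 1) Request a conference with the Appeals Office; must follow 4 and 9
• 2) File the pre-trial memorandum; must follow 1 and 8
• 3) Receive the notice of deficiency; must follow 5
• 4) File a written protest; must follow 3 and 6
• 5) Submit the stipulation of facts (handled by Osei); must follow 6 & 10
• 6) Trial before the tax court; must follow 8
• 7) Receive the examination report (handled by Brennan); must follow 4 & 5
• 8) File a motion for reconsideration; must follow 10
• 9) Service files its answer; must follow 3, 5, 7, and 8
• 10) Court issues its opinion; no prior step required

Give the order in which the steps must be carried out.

10 → 8 → 6 → 5 → 3 → 4 → 7 → 9 → 1 → 2

Only 10 has no prerequisites, so it is first.
8 is the only step now ready → 8.
6 needed 8, now all done → 6.
5 needed 6 and 10, now all done → 5.
3 is the only step now ready → 3.
Next only 4 has its prerequisites met → 4.
7 needed 4 and 5, now all done → 7.
9 is the only step now ready → 9.
1 needed 4 and 9, now all done → 1.
2 needed 1 and 8, now all done → 2.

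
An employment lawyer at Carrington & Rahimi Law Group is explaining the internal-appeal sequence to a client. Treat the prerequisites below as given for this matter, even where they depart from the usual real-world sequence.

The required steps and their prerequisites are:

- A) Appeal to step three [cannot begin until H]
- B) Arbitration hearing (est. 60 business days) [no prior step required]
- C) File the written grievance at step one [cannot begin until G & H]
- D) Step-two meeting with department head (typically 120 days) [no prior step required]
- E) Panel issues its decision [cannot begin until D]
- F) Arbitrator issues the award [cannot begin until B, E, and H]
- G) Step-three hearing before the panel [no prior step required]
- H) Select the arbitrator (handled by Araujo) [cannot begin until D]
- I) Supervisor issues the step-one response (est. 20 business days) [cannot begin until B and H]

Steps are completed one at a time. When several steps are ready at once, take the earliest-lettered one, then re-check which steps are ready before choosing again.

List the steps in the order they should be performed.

B, D, E, G, H, A, C, F, I

Nothing is required for B, D and G. B has the earlier label → B first.
D and G are both available; D has the earlier label → D.
Ready: E, G and H. E has the earlier label → E.
Ready: G and H. G has the earlier label → G.
H needed D, now all done → H.
Now A, C, F and I have their prerequisites met. A has the earlier label, so A next.
Now C, F and I have their prerequisites met. C has the earlier label, so C next.
Ready: F and I. F has the earlier label → F.
I needed B and H, now all done → I.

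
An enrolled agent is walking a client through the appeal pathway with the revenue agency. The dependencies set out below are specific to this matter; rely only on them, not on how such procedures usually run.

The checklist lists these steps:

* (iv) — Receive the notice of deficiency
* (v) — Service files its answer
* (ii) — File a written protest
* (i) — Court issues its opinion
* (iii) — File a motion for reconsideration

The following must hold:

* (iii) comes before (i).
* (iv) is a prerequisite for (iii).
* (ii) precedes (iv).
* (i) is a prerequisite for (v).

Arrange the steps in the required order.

(ii), (iv), (iii), (i), (v)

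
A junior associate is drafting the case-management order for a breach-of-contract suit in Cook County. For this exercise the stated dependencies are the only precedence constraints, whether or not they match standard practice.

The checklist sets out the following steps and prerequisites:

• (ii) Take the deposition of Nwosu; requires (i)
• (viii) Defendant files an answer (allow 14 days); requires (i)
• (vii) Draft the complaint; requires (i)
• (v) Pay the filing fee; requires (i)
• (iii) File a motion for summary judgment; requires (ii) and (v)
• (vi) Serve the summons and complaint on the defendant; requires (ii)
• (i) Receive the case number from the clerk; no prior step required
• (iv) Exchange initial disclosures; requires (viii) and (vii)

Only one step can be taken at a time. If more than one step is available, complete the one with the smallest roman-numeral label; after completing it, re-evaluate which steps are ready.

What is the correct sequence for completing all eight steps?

Only (i) has no prerequisites, so it is first.
Ready: (ii), (v), (vii) and (viii). (ii) has the earlier label → (ii).
(vi) now also ready, so the ready set is {(v), (vi), (vii), (viii)}; (v) has the earlier label → (v).
(iii), (vi), (vii) and (viii) are all available; (iii) has the earlier label → (iii).
Now (vi), (vii) and (viii) have their prerequisites met. (vi) has the earlier label, so (vi) next.
(vii) and (viii) are both available; (vii) has the earlier label → (vii).
Next only (viii) has its prerequisites met → (viii).
That leaves (iv) as the only ready step → (iv).

(i) → (ii) → (v) → (iii) → (vi) → (vii) → (viii) → (iv)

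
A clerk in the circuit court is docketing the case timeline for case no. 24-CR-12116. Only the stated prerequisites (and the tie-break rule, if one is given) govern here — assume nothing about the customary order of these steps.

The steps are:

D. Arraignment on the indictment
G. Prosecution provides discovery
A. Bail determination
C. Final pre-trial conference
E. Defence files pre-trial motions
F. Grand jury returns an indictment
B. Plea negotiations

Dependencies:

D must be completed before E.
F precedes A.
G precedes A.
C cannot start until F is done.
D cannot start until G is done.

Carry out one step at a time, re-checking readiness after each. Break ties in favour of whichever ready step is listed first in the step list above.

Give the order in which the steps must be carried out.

Nothing is required for G, F and B. G is listed earlier → G first.
D now also ready, so the ready set is {D, F, B}; D is listed earlier → D.
E now also ready, so the ready set is {E, F, B}; E is listed earlier → E.
Ready: F and B. F is listed earlier → F.
Ready: A, C and B. A is listed earlier → A.
C and B are both available; C is listed earlier → C.
B is the only step now ready → B.

G D E F A C B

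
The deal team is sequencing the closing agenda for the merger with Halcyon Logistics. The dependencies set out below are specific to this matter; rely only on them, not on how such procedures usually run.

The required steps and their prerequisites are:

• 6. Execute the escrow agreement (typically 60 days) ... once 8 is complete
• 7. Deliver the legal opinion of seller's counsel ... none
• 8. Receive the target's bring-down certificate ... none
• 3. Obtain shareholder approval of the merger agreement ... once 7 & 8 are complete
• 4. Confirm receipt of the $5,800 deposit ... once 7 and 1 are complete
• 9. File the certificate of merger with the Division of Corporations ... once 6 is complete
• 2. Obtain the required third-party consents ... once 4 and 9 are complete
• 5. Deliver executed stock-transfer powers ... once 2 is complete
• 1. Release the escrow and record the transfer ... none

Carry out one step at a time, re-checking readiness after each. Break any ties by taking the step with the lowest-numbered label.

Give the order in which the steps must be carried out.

1, 7, 4, 8, 3, 6, 9, 2, 5

Nothing is required for 1, 7 and 8. 1 has the earlier label → 1 first.
Now 7 and 8 have their prerequisites met. 7 has the earlier label, so 7 next.
Ready: 4 and 8. 4 has the earlier label → 4.
Next only 8 has its prerequisites met → 8.
3 and 6 are both available; 3 has the earlier label → 3.
6 needed 8, now all done → 6.
9 needed 6, now all done → 9.
2 needed 4 and 9, now all done → 2.
5 needed 2, now all done → 5.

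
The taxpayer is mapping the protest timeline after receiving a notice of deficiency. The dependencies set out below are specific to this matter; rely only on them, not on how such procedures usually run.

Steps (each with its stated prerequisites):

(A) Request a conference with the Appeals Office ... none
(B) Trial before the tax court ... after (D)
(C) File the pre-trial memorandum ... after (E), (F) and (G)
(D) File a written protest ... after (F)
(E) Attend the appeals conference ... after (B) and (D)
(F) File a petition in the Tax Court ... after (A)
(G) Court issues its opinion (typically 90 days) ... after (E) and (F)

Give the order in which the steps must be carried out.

(A) is the only step with nothing outstanding, so it goes first.
Next only (F) has its prerequisites met → (F).
(D) needed (F), now all done → (D).
(B) needed (D), now all done → (B).
(E) is the only step now ready → (E).
(G) is the only step now ready → (G).
(C) is the only step now ready → (C).

(A), (F), (D), (B), (E), (G), (C)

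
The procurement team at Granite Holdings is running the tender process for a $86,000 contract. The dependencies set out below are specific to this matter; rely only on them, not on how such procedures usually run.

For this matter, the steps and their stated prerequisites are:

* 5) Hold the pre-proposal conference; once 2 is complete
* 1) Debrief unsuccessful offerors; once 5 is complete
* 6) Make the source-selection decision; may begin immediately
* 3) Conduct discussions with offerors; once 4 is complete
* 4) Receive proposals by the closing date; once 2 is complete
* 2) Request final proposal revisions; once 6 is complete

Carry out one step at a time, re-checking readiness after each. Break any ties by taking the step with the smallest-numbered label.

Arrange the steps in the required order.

6, 2, 4, 3, 5, 1

6 has no prerequisites → 6 first.
2 is the only step now ready → 2.
4 and 5 are both available; 4 has the earlier label → 4.
3 now also ready, so the ready set is {3, 5}; 3 has the earlier label → 3.
That leaves 5 as the only ready step → 5.
1 needed 5, now all done → 1.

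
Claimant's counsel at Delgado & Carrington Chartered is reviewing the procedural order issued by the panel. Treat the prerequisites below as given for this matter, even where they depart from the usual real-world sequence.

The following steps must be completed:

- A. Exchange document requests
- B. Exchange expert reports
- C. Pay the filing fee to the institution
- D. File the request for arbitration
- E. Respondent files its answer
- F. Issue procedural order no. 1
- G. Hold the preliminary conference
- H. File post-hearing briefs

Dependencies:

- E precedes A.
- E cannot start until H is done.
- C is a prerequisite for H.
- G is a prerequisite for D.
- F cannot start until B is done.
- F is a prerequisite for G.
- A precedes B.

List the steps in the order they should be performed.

C is the only step with nothing outstanding, so it goes first.
Next only H has its prerequisites met → H.
Next only E has its prerequisites met → E.
Next only A has its prerequisites met → A.
That leaves B as the only ready step → B.
That leaves F as the only ready step → F.
G is the only step now ready → G.
D needed G, now all done → D.

C, H, E, A, B, F, G, D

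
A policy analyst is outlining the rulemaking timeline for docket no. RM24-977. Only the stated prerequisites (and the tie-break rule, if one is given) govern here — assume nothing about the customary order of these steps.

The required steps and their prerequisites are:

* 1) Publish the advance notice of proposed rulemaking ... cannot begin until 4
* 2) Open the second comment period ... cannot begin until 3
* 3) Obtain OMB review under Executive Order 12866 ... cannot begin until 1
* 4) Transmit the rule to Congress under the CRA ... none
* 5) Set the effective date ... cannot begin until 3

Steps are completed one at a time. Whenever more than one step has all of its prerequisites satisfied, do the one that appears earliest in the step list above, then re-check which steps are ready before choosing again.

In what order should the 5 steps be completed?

4 1 3 2 5

4 is the only step with nothing outstanding, so it goes first.
Next only 1 has its prerequisites met → 1.
That leaves 3 as the only ready step → 3.
Ready: 2 and 5. 2 is listed earlier → 2.
That leaves 5 as the only ready step → 5.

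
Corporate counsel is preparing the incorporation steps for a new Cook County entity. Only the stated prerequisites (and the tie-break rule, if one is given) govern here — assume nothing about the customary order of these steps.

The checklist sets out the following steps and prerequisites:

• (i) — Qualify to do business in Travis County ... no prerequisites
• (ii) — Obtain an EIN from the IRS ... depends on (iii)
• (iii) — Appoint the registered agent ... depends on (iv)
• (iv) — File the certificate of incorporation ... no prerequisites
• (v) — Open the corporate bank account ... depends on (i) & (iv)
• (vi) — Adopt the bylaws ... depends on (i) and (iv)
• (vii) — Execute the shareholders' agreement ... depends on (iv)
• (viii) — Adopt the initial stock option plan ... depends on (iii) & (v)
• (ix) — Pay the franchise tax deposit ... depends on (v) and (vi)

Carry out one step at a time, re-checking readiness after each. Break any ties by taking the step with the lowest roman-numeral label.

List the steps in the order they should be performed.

(i), (iv), (iii), (ii), (v), (vi), (vii), (viii), (ix)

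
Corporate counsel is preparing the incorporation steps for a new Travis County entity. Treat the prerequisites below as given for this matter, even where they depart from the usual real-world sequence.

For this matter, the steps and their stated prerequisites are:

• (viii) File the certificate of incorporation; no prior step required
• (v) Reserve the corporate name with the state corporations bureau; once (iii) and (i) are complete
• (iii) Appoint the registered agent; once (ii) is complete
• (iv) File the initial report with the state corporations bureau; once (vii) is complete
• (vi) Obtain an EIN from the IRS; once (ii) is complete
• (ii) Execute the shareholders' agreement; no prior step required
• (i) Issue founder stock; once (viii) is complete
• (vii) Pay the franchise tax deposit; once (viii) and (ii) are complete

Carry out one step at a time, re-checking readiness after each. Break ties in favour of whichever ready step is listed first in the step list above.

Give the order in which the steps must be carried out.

(viii), (ii), (iii), (vi), (i), (v), (vii), (iv)

(viii) and (ii) have no prerequisites; (viii) is listed earlier, so (viii) is first.
(i) now also ready, so the ready set is {(ii), (i)}; (ii) is listed earlier → (ii).
(iii), (vi), (i) and (vii) are all available; (iii) is listed earlier → (iii).
Ready: (vi), (i) and (vii). (vi) is listed earlier → (vi).
Now (i) and (vii) have their prerequisites met. (i) is listed earlier, so (i) next.
(v) now also ready, so the ready set is {(v), (vii)}; (v) is listed earlier → (v).
That leaves (vii) as the only ready step → (vii).
That leaves (iv) as the only ready step → (iv).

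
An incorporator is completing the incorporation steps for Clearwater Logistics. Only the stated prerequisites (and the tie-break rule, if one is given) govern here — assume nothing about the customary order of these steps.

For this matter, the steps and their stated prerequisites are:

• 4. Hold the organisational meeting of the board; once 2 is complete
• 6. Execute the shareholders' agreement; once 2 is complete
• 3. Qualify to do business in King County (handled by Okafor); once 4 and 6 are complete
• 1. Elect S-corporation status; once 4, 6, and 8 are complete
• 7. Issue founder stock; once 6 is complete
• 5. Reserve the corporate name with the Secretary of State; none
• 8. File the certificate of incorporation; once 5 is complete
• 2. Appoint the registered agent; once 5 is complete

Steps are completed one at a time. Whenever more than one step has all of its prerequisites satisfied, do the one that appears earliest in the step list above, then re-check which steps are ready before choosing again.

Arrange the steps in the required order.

5 has no prerequisites → 5 first.
Now 8 and 2 have their prerequisites met. 8 is listed earlier, so 8 next.
2 needed 5, now all done → 2.
Ready: 4 and 6. 4 is listed earlier → 4.
6 is the only step now ready → 6.
Now 3, 1 and 7 have their prerequisites met. 3 is listed earlier, so 3 next.
Ready: 1 and 7. 1 is listed earlier → 1.
7 needed 6, now all done → 7.

5 8 2 4 6 3 1 7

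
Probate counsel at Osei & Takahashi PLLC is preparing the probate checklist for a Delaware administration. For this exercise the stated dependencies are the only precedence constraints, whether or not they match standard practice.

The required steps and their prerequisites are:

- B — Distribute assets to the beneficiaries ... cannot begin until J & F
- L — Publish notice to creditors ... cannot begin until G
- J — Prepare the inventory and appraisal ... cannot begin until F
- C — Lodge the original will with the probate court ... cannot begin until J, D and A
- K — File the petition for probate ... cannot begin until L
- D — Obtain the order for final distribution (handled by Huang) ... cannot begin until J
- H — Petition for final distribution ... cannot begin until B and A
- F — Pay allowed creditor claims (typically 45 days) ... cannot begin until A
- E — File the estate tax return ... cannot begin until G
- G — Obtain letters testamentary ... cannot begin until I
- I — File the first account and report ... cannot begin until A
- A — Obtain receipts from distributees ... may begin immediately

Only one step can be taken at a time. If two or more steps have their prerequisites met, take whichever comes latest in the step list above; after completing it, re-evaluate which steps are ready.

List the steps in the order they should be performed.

A has no prerequisites → A first.
Now I and F have their prerequisites met. I is listed later, so I next.
Ready: G and F. G is listed later → G.
Ready: E, F and L. E is listed later → E.
Ready: F and L. F is listed later → F.
J now also ready, so the ready set is {J, L}; J is listed later → J.
D and B now also ready, so the ready set is {D, L, B}; D is listed later → D.
C now also ready, so the ready set is {C, L, B}; C is listed later → C.
L and B are both available; L is listed later → L.
Ready: K and B. K is listed later → K.
That leaves B as the only ready step → B.
That leaves H as the only ready step → H.

A, I, G, E, F, J, D, C, L, K, B, H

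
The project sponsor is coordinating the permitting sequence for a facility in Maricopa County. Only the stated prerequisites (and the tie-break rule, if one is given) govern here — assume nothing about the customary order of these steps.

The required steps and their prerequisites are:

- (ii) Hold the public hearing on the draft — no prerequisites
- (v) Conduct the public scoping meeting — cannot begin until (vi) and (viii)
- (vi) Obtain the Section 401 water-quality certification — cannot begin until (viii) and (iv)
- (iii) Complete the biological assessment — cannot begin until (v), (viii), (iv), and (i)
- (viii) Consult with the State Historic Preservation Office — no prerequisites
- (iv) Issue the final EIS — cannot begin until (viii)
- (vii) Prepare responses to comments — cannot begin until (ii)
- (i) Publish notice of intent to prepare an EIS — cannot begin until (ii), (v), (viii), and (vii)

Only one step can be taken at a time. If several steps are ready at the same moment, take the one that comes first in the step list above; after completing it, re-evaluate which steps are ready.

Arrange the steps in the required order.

(ii), (viii), (iv), (vi), (v), (vii), (i), (iii)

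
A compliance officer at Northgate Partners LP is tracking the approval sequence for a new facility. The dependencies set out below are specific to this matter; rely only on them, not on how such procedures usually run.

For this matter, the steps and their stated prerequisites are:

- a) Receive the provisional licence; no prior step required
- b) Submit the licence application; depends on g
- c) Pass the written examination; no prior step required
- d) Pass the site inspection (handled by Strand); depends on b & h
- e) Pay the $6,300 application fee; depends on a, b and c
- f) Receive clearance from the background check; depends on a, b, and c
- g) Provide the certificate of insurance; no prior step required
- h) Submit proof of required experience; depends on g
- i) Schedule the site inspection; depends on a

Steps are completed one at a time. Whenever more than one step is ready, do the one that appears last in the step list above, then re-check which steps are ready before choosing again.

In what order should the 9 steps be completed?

Nothing is required for g, c and a. g is listed later → g first.
h and b now also ready, so the ready set is {h, c, b, a}; h is listed later → h.
c, b and a are all available; c is listed later → c.
Ready: b and a. b is listed later → b.
d and a are both available; d is listed later → d.
a is the only step now ready → a.
Ready: i, f and e. i is listed later → i.
f and e are both available; f is listed later → f.
That leaves e as the only ready step → e.

g → h → c → b → d → a → i → f → e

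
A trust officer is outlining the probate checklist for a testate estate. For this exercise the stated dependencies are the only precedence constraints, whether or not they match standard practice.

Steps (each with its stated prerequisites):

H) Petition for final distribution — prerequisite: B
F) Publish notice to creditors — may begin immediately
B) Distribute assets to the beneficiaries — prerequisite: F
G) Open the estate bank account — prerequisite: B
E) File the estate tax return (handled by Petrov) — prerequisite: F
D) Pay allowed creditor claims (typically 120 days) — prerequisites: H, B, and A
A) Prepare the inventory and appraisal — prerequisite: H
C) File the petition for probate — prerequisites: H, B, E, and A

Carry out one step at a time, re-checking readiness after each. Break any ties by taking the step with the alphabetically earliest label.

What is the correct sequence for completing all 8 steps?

Only F has no prerequisites, so it is first.
Ready: B and E. B has the earlier label → B.
E, G and H are all available; E has the earlier label → E.
Now G and H have their prerequisites met. G has the earlier label, so G next.
Next only H has its prerequisites met → H.
That leaves A as the only ready step → A.
C and D are both available; C has the earlier label → C.
D needed A, B and H, now all done → D.

F, B, E, G, H, A, C, D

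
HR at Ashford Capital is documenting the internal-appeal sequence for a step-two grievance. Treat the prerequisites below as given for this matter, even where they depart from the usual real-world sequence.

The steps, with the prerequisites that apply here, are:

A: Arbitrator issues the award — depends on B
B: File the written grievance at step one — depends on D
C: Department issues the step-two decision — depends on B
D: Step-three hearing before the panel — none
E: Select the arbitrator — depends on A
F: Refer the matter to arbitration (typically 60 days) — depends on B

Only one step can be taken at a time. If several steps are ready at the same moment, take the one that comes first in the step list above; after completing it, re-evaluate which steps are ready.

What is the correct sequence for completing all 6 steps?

D, B, A, C, E, F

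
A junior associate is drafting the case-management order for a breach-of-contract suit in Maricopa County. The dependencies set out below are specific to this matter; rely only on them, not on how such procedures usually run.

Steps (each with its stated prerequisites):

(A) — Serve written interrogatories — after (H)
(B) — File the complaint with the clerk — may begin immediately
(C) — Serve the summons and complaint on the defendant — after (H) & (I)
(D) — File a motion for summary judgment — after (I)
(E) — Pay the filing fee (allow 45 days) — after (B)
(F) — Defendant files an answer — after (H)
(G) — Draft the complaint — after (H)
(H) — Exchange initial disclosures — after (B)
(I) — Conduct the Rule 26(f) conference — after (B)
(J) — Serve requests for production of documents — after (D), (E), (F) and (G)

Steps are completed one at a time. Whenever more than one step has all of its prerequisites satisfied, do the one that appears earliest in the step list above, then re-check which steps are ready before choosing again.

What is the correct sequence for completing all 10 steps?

(B) (E) (H) (A) (F) (G) (I) (C) (D) (J)

(B) is the only step with nothing outstanding, so it goes first.
(E), (H) and (I) are all available; (E) is listed earlier → (E).
Now (H) and (I) have their prerequisites met. (H) is listed earlier, so (H) next.
(A), (F) and (G) now also ready, so the ready set is {(A), (F), (G), (I)}; (A) is listed earlier → (A).
Now (F), (G) and (I) have their prerequisites met. (F) is listed earlier, so (F) next.
Now (G) and (I) have their prerequisites met. (G) is listed earlier, so (G) next.
Next only (I) has its prerequisites met → (I).
Ready: (C) and (D). (C) is listed earlier → (C).
(D) is the only step now ready → (D).
(J) needed (D), (E), (F) and (G), now all done → (J).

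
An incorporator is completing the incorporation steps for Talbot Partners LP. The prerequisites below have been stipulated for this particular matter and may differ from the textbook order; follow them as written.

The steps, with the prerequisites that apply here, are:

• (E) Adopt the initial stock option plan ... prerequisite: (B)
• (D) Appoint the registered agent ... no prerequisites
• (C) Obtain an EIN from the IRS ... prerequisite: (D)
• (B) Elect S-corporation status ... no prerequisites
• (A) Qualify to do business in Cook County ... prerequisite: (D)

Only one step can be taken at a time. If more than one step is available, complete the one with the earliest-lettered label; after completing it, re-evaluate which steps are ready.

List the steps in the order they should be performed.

(B), (D), (A), (C), (E)

Nothing is required for (B) and (D). (B) has the earlier label → (B) first.
(D) and (E) are both available; (D) has the earlier label → (D).
Now (A), (C) and (E) have their prerequisites met. (A) has the earlier label, so (A) next.
Now (C) and (E) have their prerequisites met. (C) has the earlier label, so (C) next.
(E) needed (B), now all done → (E).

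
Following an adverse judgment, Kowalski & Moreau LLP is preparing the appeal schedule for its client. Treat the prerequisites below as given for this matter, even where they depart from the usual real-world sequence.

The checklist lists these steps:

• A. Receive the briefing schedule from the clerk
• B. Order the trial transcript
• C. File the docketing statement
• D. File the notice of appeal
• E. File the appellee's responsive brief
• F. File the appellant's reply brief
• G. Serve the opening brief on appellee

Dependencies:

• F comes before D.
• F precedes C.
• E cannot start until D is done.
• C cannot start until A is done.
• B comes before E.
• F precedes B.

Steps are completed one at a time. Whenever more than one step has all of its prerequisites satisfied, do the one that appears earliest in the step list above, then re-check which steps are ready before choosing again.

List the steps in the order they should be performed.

A → F → B → C → D → E → G

Nothing is required for A, F and G. A is listed earlier → A first.
Now F and G have their prerequisites met. F is listed earlier, so F next.
B, C, D and G are all available; B is listed earlier → B.
Now C, D and G have their prerequisites met. C is listed earlier, so C next.
Now D and G have their prerequisites met. D is listed earlier, so D next.
E now also ready, so the ready set is {E, G}; E is listed earlier → E.
That leaves G as the only ready step → G.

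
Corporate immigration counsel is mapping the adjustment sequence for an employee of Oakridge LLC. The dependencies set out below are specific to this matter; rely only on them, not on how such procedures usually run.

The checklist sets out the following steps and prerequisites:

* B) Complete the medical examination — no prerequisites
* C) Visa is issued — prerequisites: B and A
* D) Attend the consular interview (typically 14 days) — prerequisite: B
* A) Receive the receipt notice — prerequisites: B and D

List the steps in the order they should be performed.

B, D, A, C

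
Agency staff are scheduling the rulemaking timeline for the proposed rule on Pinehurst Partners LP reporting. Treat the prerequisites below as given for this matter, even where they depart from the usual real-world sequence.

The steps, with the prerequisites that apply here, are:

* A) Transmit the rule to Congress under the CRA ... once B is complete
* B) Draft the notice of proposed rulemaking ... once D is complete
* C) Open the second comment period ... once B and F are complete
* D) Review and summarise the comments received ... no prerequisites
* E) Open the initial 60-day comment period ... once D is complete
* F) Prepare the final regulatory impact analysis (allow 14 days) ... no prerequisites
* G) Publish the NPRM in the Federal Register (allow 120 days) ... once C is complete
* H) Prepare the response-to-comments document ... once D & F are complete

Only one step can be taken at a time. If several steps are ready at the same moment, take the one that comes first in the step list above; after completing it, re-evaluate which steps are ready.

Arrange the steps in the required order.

D, B, A, E, F, C, G, H

D and F have no prerequisites; D is listed earlier, so D is first.
B, E and F are all available; B is listed earlier → B.
A now also ready, so the ready set is {A, E, F}; A is listed earlier → A.
Ready: E and F. E is listed earlier → E.
F is the only step now ready → F.
C and H are both available; C is listed earlier → C.
G and H are both available; G is listed earlier → G.
H needed D and F, now all done → H.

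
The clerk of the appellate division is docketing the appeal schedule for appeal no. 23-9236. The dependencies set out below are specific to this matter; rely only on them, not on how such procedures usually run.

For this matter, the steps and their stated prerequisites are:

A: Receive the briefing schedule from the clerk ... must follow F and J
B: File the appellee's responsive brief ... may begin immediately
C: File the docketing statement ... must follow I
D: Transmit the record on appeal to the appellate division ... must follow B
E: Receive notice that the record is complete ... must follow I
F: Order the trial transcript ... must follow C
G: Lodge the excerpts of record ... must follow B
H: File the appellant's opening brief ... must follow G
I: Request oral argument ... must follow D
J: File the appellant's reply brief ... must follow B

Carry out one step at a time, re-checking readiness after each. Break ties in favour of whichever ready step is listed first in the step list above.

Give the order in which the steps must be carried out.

B D G H I C E F J A

B is the only step with nothing outstanding, so it goes first.
D, G and J are all available; D is listed earlier → D.
I now also ready, so the ready set is {G, I, J}; G is listed earlier → G.
H, I and J are all available; H is listed earlier → H.
Now I and J have their prerequisites met. I is listed earlier, so I next.
C, E and J are all available; C is listed earlier → C.
F now also ready, so the ready set is {E, F, J}; E is listed earlier → E.
Now F and J have their prerequisites met. F is listed earlier, so F next.
J needed B, now all done → J.
A needed F and J, now all done → A.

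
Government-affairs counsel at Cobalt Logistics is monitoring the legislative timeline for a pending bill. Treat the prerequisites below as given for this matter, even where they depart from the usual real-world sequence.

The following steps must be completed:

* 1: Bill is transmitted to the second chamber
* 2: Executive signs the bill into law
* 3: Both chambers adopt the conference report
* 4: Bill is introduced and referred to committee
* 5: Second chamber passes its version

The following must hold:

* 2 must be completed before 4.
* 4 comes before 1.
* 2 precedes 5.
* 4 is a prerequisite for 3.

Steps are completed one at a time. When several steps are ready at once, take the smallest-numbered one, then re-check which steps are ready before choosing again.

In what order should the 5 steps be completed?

2, 4, 1, 3, 5

2 has no prerequisites → 2 first.
4 and 5 are both available; 4 has the earlier label → 4.
1, 3 and 5 are all available; 1 has the earlier label → 1.
Now 3 and 5 have their prerequisites met. 3 has the earlier label, so 3 next.
5 is the only step now ready → 5.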